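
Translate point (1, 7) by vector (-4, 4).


Translation: (x+dx, y+dy) = (1+-4, 7+4) = (-3, 11)

(-3, 11)


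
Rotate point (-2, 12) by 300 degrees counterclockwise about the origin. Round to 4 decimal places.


x' = -2*cos(300) - 12*sin(300) = 9.3923
y' = -2*sin(300) + 12*cos(300) = 7.7321

(9.3923, 7.7321)


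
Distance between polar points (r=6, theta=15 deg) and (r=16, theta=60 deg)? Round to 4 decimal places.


d = sqrt(r1^2 + r2^2 - 2*r1*r2*cos(t2-t1))
d = sqrt(6^2 + 16^2 - 2*6*16*cos(60-15)) = 12.4994

12.4994


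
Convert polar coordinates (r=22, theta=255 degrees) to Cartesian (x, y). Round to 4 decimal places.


x = 22 * cos(255) = -5.694
y = 22 * sin(255) = -21.2504

(-5.694, -21.2504)


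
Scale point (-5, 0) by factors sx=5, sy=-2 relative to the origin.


Scaling: (x*sx, y*sy) = (-5*5, 0*-2) = (-25, 0)

(-25, 0)


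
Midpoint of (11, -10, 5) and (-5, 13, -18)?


Midpoint = ((11+-5)/2, (-10+13)/2, (5+-18)/2) = (3, 1.5, -6.5)

(3, 1.5, -6.5)


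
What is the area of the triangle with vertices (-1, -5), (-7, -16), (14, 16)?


Area = |x1(y2-y3) + x2(y3-y1) + x3(y1-y2)| / 2
= |-1*(-16-16) + -7*(16--5) + 14*(-5--16)| / 2
= 19.5

19.5


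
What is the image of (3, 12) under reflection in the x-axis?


Reflection across x-axis: (x, y) -> (x, -y)
(3, 12) -> (3, -12)

(3, -12)


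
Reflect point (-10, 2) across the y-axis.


Reflection across y-axis: (x, y) -> (-x, y)
(-10, 2) -> (10, 2)

(10, 2)


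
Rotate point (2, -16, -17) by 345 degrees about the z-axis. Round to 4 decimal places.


x' = 2*cos(345) - -16*sin(345) = -2.2093
y' = 2*sin(345) + -16*cos(345) = -15.9725
z' = -17

(-2.2093, -15.9725, -17)


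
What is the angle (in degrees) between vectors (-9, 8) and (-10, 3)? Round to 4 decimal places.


dot = -9*-10 + 8*3 = 114
|u| = 12.0416, |v| = 10.4403
cos(angle) = 0.9068
angle = 24.9343 degrees

24.9343 degrees


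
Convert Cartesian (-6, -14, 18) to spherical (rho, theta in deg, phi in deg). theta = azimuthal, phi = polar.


rho = sqrt((-6)^2 + (-14)^2 + 18^2) = 23.5797
theta = atan2(-14, -6) = 246.8014 deg
phi = acos(18/23.5797) = 40.2378 deg

rho = 23.5797, theta = 246.8014 deg, phi = 40.2378 deg


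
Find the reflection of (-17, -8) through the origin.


Reflection through origin: (x, y) -> (-x, -y)
(-17, -8) -> (17, 8)

(17, 8)


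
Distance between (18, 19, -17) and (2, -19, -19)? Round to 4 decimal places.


d = sqrt((2-18)^2 + (-19-19)^2 + (-19--17)^2) = 41.2795

41.2795


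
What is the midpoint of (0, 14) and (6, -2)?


Midpoint = ((0+6)/2, (14+-2)/2) = (3, 6)

(3, 6)


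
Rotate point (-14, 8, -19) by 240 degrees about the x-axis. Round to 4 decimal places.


x' = -14
y' = 8*cos(240) - -19*sin(240) = -20.4545
z' = 8*sin(240) + -19*cos(240) = 2.5718

(-14, -20.4545, 2.5718)


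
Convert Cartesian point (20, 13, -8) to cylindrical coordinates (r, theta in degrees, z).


r = sqrt(20^2 + 13^2) = 23.8537
theta = atan2(13, 20) = 33.0239 deg
z = -8

r = 23.8537, theta = 33.0239 deg, z = -8


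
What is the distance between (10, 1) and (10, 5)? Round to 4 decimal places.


d = sqrt((10-10)^2 + (5-1)^2) = 4

4


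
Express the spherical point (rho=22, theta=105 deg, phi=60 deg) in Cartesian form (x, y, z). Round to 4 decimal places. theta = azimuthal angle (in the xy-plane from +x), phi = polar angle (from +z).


x = 22 * sin(60) * cos(105) = -4.9312
y = 22 * sin(60) * sin(105) = 18.4034
z = 22 * cos(60) = 11

(-4.9312, 18.4034, 11)


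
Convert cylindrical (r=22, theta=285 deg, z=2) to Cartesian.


x = 22 * cos(285) = 5.694
y = 22 * sin(285) = -21.2504
z = 2

(5.694, -21.2504, 2)


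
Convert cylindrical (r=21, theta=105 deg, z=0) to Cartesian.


x = 21 * cos(105) = -5.4352
y = 21 * sin(105) = 20.2844
z = 0

(-5.4352, 20.2844, 0)


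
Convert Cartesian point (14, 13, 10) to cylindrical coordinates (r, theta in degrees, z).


r = sqrt(14^2 + 13^2) = 19.105
theta = atan2(13, 14) = 42.8789 deg
z = 10

r = 19.105, theta = 42.8789 deg, z = 10


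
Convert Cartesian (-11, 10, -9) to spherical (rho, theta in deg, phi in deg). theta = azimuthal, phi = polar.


rho = sqrt((-11)^2 + 10^2 + (-9)^2) = 17.3781
theta = atan2(10, -11) = 137.7263 deg
phi = acos(-9/17.3781) = 121.1909 deg

rho = 17.3781, theta = 137.7263 deg, phi = 121.1909 deg


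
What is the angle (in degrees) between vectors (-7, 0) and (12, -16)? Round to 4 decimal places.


dot = -7*12 + 0*-16 = -84
|u| = 7, |v| = 20
cos(angle) = -0.6
angle = 126.8699 degrees

126.8699 degrees


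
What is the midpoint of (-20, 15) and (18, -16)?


Midpoint = ((-20+18)/2, (15+-16)/2) = (-1, -0.5)

(-1, -0.5)


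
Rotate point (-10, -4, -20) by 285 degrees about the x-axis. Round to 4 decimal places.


x' = -10
y' = -4*cos(285) - -20*sin(285) = -20.3538
z' = -4*sin(285) + -20*cos(285) = -1.3127

(-10, -20.3538, -1.3127)


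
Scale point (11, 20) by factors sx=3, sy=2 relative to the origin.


Scaling: (x*sx, y*sy) = (11*3, 20*2) = (33, 40)

(33, 40)


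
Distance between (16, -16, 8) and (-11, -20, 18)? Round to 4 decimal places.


d = sqrt((-11-16)^2 + (-20--16)^2 + (18-8)^2) = 29.0689

29.0689


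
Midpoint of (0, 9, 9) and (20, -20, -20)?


Midpoint = ((0+20)/2, (9+-20)/2, (9+-20)/2) = (10, -5.5, -5.5)

(10, -5.5, -5.5)


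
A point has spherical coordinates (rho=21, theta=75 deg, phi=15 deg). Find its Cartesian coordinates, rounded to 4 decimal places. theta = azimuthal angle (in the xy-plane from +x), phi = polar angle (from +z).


x = 21 * sin(15) * cos(75) = 1.4067
y = 21 * sin(15) * sin(75) = 5.25
z = 21 * cos(15) = 20.2844

(1.4067, 5.25, 20.2844)


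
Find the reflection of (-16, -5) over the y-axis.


Reflection across y-axis: (x, y) -> (-x, y)
(-16, -5) -> (16, -5)

(16, -5)


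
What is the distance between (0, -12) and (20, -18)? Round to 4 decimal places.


d = sqrt((20-0)^2 + (-18--12)^2) = 20.8806

20.8806


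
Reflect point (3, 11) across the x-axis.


Reflection across x-axis: (x, y) -> (x, -y)
(3, 11) -> (3, -11)

(3, -11)


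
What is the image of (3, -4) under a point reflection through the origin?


Reflection through origin: (x, y) -> (-x, -y)
(3, -4) -> (-3, 4)

(-3, 4)


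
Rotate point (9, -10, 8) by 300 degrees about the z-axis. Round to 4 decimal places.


x' = 9*cos(300) - -10*sin(300) = -4.1603
y' = 9*sin(300) + -10*cos(300) = -12.7942
z' = 8

(-4.1603, -12.7942, 8)


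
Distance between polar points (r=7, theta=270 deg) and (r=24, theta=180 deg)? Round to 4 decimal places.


d = sqrt(r1^2 + r2^2 - 2*r1*r2*cos(t2-t1))
d = sqrt(7^2 + 24^2 - 2*7*24*cos(180-270)) = 25

25


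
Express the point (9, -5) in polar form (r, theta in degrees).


r = sqrt(9^2 + (-5)^2) = 10.2956
theta = atan2(-5, 9) = 330.9454 degrees

r = 10.2956, theta = 330.9454 degrees


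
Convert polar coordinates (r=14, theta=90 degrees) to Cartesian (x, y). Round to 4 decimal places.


x = 14 * cos(90) = 0
y = 14 * sin(90) = 14

(0, 14)


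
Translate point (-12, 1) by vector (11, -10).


Translation: (x+dx, y+dy) = (-12+11, 1+-10) = (-1, -9)

(-1, -9)


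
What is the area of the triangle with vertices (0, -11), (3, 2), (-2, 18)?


Area = |x1(y2-y3) + x2(y3-y1) + x3(y1-y2)| / 2
= |0*(2-18) + 3*(18--11) + -2*(-11-2)| / 2
= 56.5

56.5


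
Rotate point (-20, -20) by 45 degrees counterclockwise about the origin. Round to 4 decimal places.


x' = -20*cos(45) - -20*sin(45) = 0
y' = -20*sin(45) + -20*cos(45) = -28.2843

(0, -28.2843)


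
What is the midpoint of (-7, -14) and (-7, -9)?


Midpoint = ((-7+-7)/2, (-14+-9)/2) = (-7, -11.5)

(-7, -11.5)


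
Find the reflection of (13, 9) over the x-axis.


Reflection across x-axis: (x, y) -> (x, -y)
(13, 9) -> (13, -9)

(13, -9)


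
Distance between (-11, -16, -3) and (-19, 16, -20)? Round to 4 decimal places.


d = sqrt((-19--11)^2 + (16--16)^2 + (-20--3)^2) = 37.108

37.108


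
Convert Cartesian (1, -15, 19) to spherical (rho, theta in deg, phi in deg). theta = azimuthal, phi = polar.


rho = sqrt(1^2 + (-15)^2 + 19^2) = 24.2281
theta = atan2(-15, 1) = 273.8141 deg
phi = acos(19/24.2281) = 38.352 deg

rho = 24.2281, theta = 273.8141 deg, phi = 38.352 deg


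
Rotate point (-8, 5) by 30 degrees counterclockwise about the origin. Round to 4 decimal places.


x' = -8*cos(30) - 5*sin(30) = -9.4282
y' = -8*sin(30) + 5*cos(30) = 0.3301

(-9.4282, 0.3301)


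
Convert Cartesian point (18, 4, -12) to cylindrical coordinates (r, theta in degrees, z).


r = sqrt(18^2 + 4^2) = 18.4391
theta = atan2(4, 18) = 12.5288 deg
z = -12

r = 18.4391, theta = 12.5288 deg, z = -12


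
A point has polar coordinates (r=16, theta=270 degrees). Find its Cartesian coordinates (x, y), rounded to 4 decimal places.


x = 16 * cos(270) = 0
y = 16 * sin(270) = -16

(0, -16)


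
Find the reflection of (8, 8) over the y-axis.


Reflection across y-axis: (x, y) -> (-x, y)
(8, 8) -> (-8, 8)

(-8, 8)


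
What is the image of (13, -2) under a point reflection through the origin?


Reflection through origin: (x, y) -> (-x, -y)
(13, -2) -> (-13, 2)

(-13, 2)


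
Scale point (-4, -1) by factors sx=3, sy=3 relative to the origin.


Scaling: (x*sx, y*sy) = (-4*3, -1*3) = (-12, -3)

(-12, -3)


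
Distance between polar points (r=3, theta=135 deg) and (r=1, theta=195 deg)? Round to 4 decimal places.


d = sqrt(r1^2 + r2^2 - 2*r1*r2*cos(t2-t1))
d = sqrt(3^2 + 1^2 - 2*3*1*cos(195-135)) = 2.6458

2.6458


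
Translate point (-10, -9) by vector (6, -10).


Translation: (x+dx, y+dy) = (-10+6, -9+-10) = (-4, -19)

(-4, -19)


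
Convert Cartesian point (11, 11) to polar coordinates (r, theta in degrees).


r = sqrt(11^2 + 11^2) = 15.5563
theta = atan2(11, 11) = 45 degrees

r = 15.5563, theta = 45 degrees


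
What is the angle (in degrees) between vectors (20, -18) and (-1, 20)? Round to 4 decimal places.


dot = 20*-1 + -18*20 = -380
|u| = 26.9072, |v| = 20.025
cos(angle) = -0.7052
angle = 134.8496 degrees

134.8496 degrees


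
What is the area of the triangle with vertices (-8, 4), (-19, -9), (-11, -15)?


Area = |x1(y2-y3) + x2(y3-y1) + x3(y1-y2)| / 2
= |-8*(-9--15) + -19*(-15-4) + -11*(4--9)| / 2
= 85

85


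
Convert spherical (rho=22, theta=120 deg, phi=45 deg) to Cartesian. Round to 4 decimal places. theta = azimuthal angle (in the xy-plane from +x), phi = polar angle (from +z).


x = 22 * sin(45) * cos(120) = -7.7782
y = 22 * sin(45) * sin(120) = 13.4722
z = 22 * cos(45) = 15.5563

(-7.7782, 13.4722, 15.5563)


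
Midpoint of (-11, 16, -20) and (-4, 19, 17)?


Midpoint = ((-11+-4)/2, (16+19)/2, (-20+17)/2) = (-7.5, 17.5, -1.5)

(-7.5, 17.5, -1.5)


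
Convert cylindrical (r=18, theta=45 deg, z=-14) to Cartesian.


x = 18 * cos(45) = 12.7279
y = 18 * sin(45) = 12.7279
z = -14

(12.7279, 12.7279, -14)


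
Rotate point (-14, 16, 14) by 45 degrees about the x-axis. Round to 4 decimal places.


x' = -14
y' = 16*cos(45) - 14*sin(45) = 1.4142
z' = 16*sin(45) + 14*cos(45) = 21.2132

(-14, 1.4142, 21.2132)


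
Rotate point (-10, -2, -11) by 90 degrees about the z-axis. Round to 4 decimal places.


x' = -10*cos(90) - -2*sin(90) = 2
y' = -10*sin(90) + -2*cos(90) = -10
z' = -11

(2, -10, -11)


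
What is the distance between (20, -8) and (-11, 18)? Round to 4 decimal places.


d = sqrt((-11-20)^2 + (18--8)^2) = 40.4599

40.4599


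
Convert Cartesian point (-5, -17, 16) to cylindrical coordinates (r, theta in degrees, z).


r = sqrt((-5)^2 + (-17)^2) = 17.72
theta = atan2(-17, -5) = 253.6105 deg
z = 16

r = 17.72, theta = 253.6105 deg, z = 16


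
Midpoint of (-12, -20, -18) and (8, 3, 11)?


Midpoint = ((-12+8)/2, (-20+3)/2, (-18+11)/2) = (-2, -8.5, -3.5)

(-2, -8.5, -3.5)


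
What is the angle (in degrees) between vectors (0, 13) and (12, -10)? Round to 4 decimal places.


dot = 0*12 + 13*-10 = -130
|u| = 13, |v| = 15.6205
cos(angle) = -0.6402
angle = 129.8056 degrees

129.8056 degrees


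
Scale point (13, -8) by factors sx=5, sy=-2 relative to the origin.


Scaling: (x*sx, y*sy) = (13*5, -8*-2) = (65, 16)

(65, 16)


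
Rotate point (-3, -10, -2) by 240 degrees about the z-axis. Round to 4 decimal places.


x' = -3*cos(240) - -10*sin(240) = -7.1603
y' = -3*sin(240) + -10*cos(240) = 7.5981
z' = -2

(-7.1603, 7.5981, -2)


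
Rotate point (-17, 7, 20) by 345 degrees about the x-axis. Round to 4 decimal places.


x' = -17
y' = 7*cos(345) - 20*sin(345) = 11.9379
z' = 7*sin(345) + 20*cos(345) = 17.5068

(-17, 11.9379, 17.5068)


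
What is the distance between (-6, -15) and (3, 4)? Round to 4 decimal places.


d = sqrt((3--6)^2 + (4--15)^2) = 21.0238

21.0238


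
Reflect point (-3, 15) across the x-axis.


Reflection across x-axis: (x, y) -> (x, -y)
(-3, 15) -> (-3, -15)

(-3, -15)


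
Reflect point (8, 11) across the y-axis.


Reflection across y-axis: (x, y) -> (-x, y)
(8, 11) -> (-8, 11)

(-8, 11)


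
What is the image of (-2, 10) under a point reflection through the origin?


Reflection through origin: (x, y) -> (-x, -y)
(-2, 10) -> (2, -10)

(2, -10)


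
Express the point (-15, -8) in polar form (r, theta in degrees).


r = sqrt((-15)^2 + (-8)^2) = 17
theta = atan2(-8, -15) = 208.0725 degrees

r = 17, theta = 208.0725 degrees


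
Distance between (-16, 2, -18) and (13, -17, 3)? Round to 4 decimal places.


d = sqrt((13--16)^2 + (-17-2)^2 + (3--18)^2) = 40.5339

40.5339


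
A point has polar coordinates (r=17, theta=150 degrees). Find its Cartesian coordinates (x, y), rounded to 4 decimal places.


x = 17 * cos(150) = -14.7224
y = 17 * sin(150) = 8.5

(-14.7224, 8.5)


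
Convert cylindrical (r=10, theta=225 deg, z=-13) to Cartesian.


x = 10 * cos(225) = -7.0711
y = 10 * sin(225) = -7.0711
z = -13

(-7.0711, -7.0711, -13)


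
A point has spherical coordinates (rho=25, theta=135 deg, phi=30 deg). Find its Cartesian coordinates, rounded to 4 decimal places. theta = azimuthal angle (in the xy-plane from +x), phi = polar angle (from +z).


x = 25 * sin(30) * cos(135) = -8.8388
y = 25 * sin(30) * sin(135) = 8.8388
z = 25 * cos(30) = 21.6506

(-8.8388, 8.8388, 21.6506)


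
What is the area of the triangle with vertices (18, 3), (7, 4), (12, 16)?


Area = |x1(y2-y3) + x2(y3-y1) + x3(y1-y2)| / 2
= |18*(4-16) + 7*(16-3) + 12*(3-4)| / 2
= 68.5

68.5


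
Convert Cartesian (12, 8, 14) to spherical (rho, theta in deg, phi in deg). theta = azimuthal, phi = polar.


rho = sqrt(12^2 + 8^2 + 14^2) = 20.0998
theta = atan2(8, 12) = 33.6901 deg
phi = acos(14/20.0998) = 45.8511 deg

rho = 20.0998, theta = 33.6901 deg, phi = 45.8511 deg


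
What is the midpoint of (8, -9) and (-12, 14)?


Midpoint = ((8+-12)/2, (-9+14)/2) = (-2, 2.5)

(-2, 2.5)


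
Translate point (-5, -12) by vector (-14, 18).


Translation: (x+dx, y+dy) = (-5+-14, -12+18) = (-19, 6)

(-19, 6)


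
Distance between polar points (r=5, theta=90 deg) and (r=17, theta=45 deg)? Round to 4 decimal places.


d = sqrt(r1^2 + r2^2 - 2*r1*r2*cos(t2-t1))
d = sqrt(5^2 + 17^2 - 2*5*17*cos(45-90)) = 13.9209

13.9209


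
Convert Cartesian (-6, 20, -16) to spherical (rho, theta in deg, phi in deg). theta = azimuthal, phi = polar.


rho = sqrt((-6)^2 + 20^2 + (-16)^2) = 26.3059
theta = atan2(20, -6) = 106.6992 deg
phi = acos(-16/26.3059) = 127.4615 deg

rho = 26.3059, theta = 106.6992 deg, phi = 127.4615 deg


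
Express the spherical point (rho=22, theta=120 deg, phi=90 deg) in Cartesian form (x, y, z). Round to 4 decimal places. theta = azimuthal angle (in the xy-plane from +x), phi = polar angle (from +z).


x = 22 * sin(90) * cos(120) = -11
y = 22 * sin(90) * sin(120) = 19.0526
z = 22 * cos(90) = 0

(-11, 19.0526, 0)


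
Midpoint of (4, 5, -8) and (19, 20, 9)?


Midpoint = ((4+19)/2, (5+20)/2, (-8+9)/2) = (11.5, 12.5, 0.5)

(11.5, 12.5, 0.5)


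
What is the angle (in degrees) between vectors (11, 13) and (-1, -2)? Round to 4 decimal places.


dot = 11*-1 + 13*-2 = -37
|u| = 17.0294, |v| = 2.2361
cos(angle) = -0.9717
angle = 166.3287 degrees

166.3287 degrees


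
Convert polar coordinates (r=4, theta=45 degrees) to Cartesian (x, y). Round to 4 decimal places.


x = 4 * cos(45) = 2.8284
y = 4 * sin(45) = 2.8284

(2.8284, 2.8284)


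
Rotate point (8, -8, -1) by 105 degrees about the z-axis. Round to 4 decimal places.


x' = 8*cos(105) - -8*sin(105) = 5.6569
y' = 8*sin(105) + -8*cos(105) = 9.798
z' = -1

(5.6569, 9.798, -1)


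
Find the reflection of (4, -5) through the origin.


Reflection through origin: (x, y) -> (-x, -y)
(4, -5) -> (-4, 5)

(-4, 5)


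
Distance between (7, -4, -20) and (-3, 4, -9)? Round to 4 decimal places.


d = sqrt((-3-7)^2 + (4--4)^2 + (-9--20)^2) = 16.8819

16.8819


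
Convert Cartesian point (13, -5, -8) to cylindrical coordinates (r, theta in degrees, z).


r = sqrt(13^2 + (-5)^2) = 13.9284
theta = atan2(-5, 13) = 338.9625 deg
z = -8

r = 13.9284, theta = 338.9625 deg, z = -8


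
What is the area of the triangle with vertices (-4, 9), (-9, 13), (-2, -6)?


Area = |x1(y2-y3) + x2(y3-y1) + x3(y1-y2)| / 2
= |-4*(13--6) + -9*(-6-9) + -2*(9-13)| / 2
= 33.5

33.5


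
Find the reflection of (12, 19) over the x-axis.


Reflection across x-axis: (x, y) -> (x, -y)
(12, 19) -> (12, -19)

(12, -19)


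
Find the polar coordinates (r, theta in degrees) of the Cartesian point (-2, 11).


r = sqrt((-2)^2 + 11^2) = 11.1803
theta = atan2(11, -2) = 100.3048 degrees

r = 11.1803, theta = 100.3048 degrees


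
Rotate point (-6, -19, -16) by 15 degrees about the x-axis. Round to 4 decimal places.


x' = -6
y' = -19*cos(15) - -16*sin(15) = -14.2115
z' = -19*sin(15) + -16*cos(15) = -20.3724

(-6, -14.2115, -20.3724)


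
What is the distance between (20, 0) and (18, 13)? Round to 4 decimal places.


d = sqrt((18-20)^2 + (13-0)^2) = 13.1529

13.1529


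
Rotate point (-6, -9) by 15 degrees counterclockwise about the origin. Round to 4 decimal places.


x' = -6*cos(15) - -9*sin(15) = -3.4662
y' = -6*sin(15) + -9*cos(15) = -10.2462

(-3.4662, -10.2462)


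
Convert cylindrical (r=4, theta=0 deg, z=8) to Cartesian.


x = 4 * cos(0) = 4
y = 4 * sin(0) = 0
z = 8

(4, 0, 8)


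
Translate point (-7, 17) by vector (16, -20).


Translation: (x+dx, y+dy) = (-7+16, 17+-20) = (9, -3)

(9, -3)


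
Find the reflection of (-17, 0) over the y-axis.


Reflection across y-axis: (x, y) -> (-x, y)
(-17, 0) -> (17, 0)

(17, 0)


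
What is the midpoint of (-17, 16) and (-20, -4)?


Midpoint = ((-17+-20)/2, (16+-4)/2) = (-18.5, 6)

(-18.5, 6)


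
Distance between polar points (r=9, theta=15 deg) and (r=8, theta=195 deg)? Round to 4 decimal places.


d = sqrt(r1^2 + r2^2 - 2*r1*r2*cos(t2-t1))
d = sqrt(9^2 + 8^2 - 2*9*8*cos(195-15)) = 17

17


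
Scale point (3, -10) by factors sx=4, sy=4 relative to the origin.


Scaling: (x*sx, y*sy) = (3*4, -10*4) = (12, -40)

(12, -40)


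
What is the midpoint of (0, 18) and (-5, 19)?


Midpoint = ((0+-5)/2, (18+19)/2) = (-2.5, 18.5)

(-2.5, 18.5)


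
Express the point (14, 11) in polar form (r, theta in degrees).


r = sqrt(14^2 + 11^2) = 17.8045
theta = atan2(11, 14) = 38.1572 degrees

r = 17.8045, theta = 38.1572 degrees


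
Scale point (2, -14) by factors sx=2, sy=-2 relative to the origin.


Scaling: (x*sx, y*sy) = (2*2, -14*-2) = (4, 28)

(4, 28)


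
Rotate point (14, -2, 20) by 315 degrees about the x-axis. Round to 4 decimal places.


x' = 14
y' = -2*cos(315) - 20*sin(315) = 12.7279
z' = -2*sin(315) + 20*cos(315) = 15.5563

(14, 12.7279, 15.5563)


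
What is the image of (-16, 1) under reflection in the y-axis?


Reflection across y-axis: (x, y) -> (-x, y)
(-16, 1) -> (16, 1)

(16, 1)


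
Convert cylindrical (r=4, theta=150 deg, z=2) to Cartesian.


x = 4 * cos(150) = -3.4641
y = 4 * sin(150) = 2
z = 2

(-3.4641, 2, 2)


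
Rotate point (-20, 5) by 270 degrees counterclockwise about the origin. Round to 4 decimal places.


x' = -20*cos(270) - 5*sin(270) = 5
y' = -20*sin(270) + 5*cos(270) = 20

(5, 20)


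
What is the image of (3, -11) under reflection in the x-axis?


Reflection across x-axis: (x, y) -> (x, -y)
(3, -11) -> (3, 11)

(3, 11)


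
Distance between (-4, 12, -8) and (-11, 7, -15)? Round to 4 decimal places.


d = sqrt((-11--4)^2 + (7-12)^2 + (-15--8)^2) = 11.0905

11.0905


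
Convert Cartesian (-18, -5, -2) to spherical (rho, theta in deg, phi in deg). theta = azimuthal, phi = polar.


rho = sqrt((-18)^2 + (-5)^2 + (-2)^2) = 18.7883
theta = atan2(-5, -18) = 195.5241 deg
phi = acos(-2/18.7883) = 96.1107 deg

rho = 18.7883, theta = 195.5241 deg, phi = 96.1107 deg


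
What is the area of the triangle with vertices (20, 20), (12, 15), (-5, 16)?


Area = |x1(y2-y3) + x2(y3-y1) + x3(y1-y2)| / 2
= |20*(15-16) + 12*(16-20) + -5*(20-15)| / 2
= 46.5

46.5


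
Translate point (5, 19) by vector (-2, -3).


Translation: (x+dx, y+dy) = (5+-2, 19+-3) = (3, 16)

(3, 16)


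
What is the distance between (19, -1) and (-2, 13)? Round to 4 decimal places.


d = sqrt((-2-19)^2 + (13--1)^2) = 25.2389

25.2389


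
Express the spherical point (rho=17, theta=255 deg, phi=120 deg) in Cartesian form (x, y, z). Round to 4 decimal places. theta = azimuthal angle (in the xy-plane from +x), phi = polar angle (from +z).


x = 17 * sin(120) * cos(255) = -3.8104
y = 17 * sin(120) * sin(255) = -14.2208
z = 17 * cos(120) = -8.5

(-3.8104, -14.2208, -8.5)


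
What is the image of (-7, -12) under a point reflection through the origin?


Reflection through origin: (x, y) -> (-x, -y)
(-7, -12) -> (7, 12)

(7, 12)


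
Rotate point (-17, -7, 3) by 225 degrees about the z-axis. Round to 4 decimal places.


x' = -17*cos(225) - -7*sin(225) = 7.0711
y' = -17*sin(225) + -7*cos(225) = 16.9706
z' = 3

(7.0711, 16.9706, 3)


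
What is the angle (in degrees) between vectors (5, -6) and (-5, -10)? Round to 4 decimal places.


dot = 5*-5 + -6*-10 = 35
|u| = 7.8102, |v| = 11.1803
cos(angle) = 0.4008
angle = 66.3706 degrees

66.3706 degrees


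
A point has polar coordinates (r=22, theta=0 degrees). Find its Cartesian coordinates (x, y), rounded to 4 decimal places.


x = 22 * cos(0) = 22
y = 22 * sin(0) = 0

(22, 0)


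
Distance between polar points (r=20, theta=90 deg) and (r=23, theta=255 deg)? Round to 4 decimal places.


d = sqrt(r1^2 + r2^2 - 2*r1*r2*cos(t2-t1))
d = sqrt(20^2 + 23^2 - 2*20*23*cos(255-90)) = 42.6339

42.6339


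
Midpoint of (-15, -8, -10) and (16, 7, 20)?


Midpoint = ((-15+16)/2, (-8+7)/2, (-10+20)/2) = (0.5, -0.5, 5)

(0.5, -0.5, 5)


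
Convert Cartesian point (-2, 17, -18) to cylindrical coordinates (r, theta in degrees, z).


r = sqrt((-2)^2 + 17^2) = 17.1172
theta = atan2(17, -2) = 96.7098 deg
z = -18

r = 17.1172, theta = 96.7098 deg, z = -18


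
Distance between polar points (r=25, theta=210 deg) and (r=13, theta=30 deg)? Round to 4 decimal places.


d = sqrt(r1^2 + r2^2 - 2*r1*r2*cos(t2-t1))
d = sqrt(25^2 + 13^2 - 2*25*13*cos(30-210)) = 38

38


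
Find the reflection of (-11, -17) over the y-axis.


Reflection across y-axis: (x, y) -> (-x, y)
(-11, -17) -> (11, -17)

(11, -17)


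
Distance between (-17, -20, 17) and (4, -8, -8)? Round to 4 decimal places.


d = sqrt((4--17)^2 + (-8--20)^2 + (-8-17)^2) = 34.7851

34.7851


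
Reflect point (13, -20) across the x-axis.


Reflection across x-axis: (x, y) -> (x, -y)
(13, -20) -> (13, 20)

(13, 20)


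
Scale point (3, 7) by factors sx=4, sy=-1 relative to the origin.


Scaling: (x*sx, y*sy) = (3*4, 7*-1) = (12, -7)

(12, -7)


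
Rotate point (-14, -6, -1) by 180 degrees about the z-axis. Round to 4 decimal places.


x' = -14*cos(180) - -6*sin(180) = 14
y' = -14*sin(180) + -6*cos(180) = 6
z' = -1

(14, 6, -1)


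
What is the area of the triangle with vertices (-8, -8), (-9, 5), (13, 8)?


Area = |x1(y2-y3) + x2(y3-y1) + x3(y1-y2)| / 2
= |-8*(5-8) + -9*(8--8) + 13*(-8-5)| / 2
= 144.5

144.5


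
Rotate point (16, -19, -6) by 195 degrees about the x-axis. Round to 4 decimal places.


x' = 16
y' = -19*cos(195) - -6*sin(195) = 16.7997
z' = -19*sin(195) + -6*cos(195) = 10.7131

(16, 16.7997, 10.7131)


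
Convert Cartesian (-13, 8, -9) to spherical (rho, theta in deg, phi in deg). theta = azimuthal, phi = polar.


rho = sqrt((-13)^2 + 8^2 + (-9)^2) = 17.72
theta = atan2(8, -13) = 148.3925 deg
phi = acos(-9/17.72) = 120.524 deg

rho = 17.72, theta = 148.3925 deg, phi = 120.524 deg


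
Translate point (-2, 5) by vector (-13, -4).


Translation: (x+dx, y+dy) = (-2+-13, 5+-4) = (-15, 1)

(-15, 1)


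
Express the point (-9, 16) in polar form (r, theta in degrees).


r = sqrt((-9)^2 + 16^2) = 18.3576
theta = atan2(16, -9) = 119.3578 degrees

r = 18.3576, theta = 119.3578 degrees


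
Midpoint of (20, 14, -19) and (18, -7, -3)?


Midpoint = ((20+18)/2, (14+-7)/2, (-19+-3)/2) = (19, 3.5, -11)

(19, 3.5, -11)


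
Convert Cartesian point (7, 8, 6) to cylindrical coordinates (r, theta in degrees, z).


r = sqrt(7^2 + 8^2) = 10.6301
theta = atan2(8, 7) = 48.8141 deg
z = 6

r = 10.6301, theta = 48.8141 deg, z = 6


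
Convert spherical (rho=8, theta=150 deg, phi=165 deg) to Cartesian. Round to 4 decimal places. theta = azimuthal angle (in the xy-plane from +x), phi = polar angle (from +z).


x = 8 * sin(165) * cos(150) = -1.7932
y = 8 * sin(165) * sin(150) = 1.0353
z = 8 * cos(165) = -7.7274

(-1.7932, 1.0353, -7.7274)


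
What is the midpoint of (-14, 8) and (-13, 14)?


Midpoint = ((-14+-13)/2, (8+14)/2) = (-13.5, 11)

(-13.5, 11)


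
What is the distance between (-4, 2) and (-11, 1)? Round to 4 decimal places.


d = sqrt((-11--4)^2 + (1-2)^2) = 7.0711

7.0711


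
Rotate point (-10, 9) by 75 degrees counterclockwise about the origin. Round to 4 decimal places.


x' = -10*cos(75) - 9*sin(75) = -11.2815
y' = -10*sin(75) + 9*cos(75) = -7.3299

(-11.2815, -7.3299)


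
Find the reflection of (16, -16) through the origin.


Reflection through origin: (x, y) -> (-x, -y)
(16, -16) -> (-16, 16)

(-16, 16)


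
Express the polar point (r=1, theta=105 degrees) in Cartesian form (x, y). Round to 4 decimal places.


x = 1 * cos(105) = -0.2588
y = 1 * sin(105) = 0.9659

(-0.2588, 0.9659)


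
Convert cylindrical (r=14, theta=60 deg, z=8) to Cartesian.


x = 14 * cos(60) = 7
y = 14 * sin(60) = 12.1244
z = 8

(7, 12.1244, 8)


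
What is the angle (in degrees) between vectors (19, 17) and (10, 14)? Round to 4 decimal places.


dot = 19*10 + 17*14 = 428
|u| = 25.4951, |v| = 17.2047
cos(angle) = 0.9758
angle = 12.6422 degrees

12.6422 degrees


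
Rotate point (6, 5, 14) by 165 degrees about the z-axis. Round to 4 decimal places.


x' = 6*cos(165) - 5*sin(165) = -7.0897
y' = 6*sin(165) + 5*cos(165) = -3.2767
z' = 14

(-7.0897, -3.2767, 14)


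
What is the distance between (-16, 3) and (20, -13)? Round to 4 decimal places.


d = sqrt((20--16)^2 + (-13-3)^2) = 39.3954

39.3954


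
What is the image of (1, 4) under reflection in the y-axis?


Reflection across y-axis: (x, y) -> (-x, y)
(1, 4) -> (-1, 4)

(-1, 4)


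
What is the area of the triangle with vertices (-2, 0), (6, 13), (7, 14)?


Area = |x1(y2-y3) + x2(y3-y1) + x3(y1-y2)| / 2
= |-2*(13-14) + 6*(14-0) + 7*(0-13)| / 2
= 2.5

2.5


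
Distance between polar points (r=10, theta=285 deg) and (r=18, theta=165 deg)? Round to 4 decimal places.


d = sqrt(r1^2 + r2^2 - 2*r1*r2*cos(t2-t1))
d = sqrt(10^2 + 18^2 - 2*10*18*cos(165-285)) = 24.5764

24.5764


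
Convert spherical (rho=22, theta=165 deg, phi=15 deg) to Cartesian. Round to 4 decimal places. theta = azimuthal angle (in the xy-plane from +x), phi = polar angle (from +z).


x = 22 * sin(15) * cos(165) = -5.5
y = 22 * sin(15) * sin(165) = 1.4737
z = 22 * cos(15) = 21.2504

(-5.5, 1.4737, 21.2504)


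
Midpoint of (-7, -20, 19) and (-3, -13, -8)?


Midpoint = ((-7+-3)/2, (-20+-13)/2, (19+-8)/2) = (-5, -16.5, 5.5)

(-5, -16.5, 5.5)


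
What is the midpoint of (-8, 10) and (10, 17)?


Midpoint = ((-8+10)/2, (10+17)/2) = (1, 13.5)

(1, 13.5)


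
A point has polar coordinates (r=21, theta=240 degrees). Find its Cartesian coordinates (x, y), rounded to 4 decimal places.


x = 21 * cos(240) = -10.5
y = 21 * sin(240) = -18.1865

(-10.5, -18.1865)


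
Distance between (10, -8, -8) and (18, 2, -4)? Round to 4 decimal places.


d = sqrt((18-10)^2 + (2--8)^2 + (-4--8)^2) = 13.4164

13.4164


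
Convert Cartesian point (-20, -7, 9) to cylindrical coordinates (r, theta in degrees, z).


r = sqrt((-20)^2 + (-7)^2) = 21.1896
theta = atan2(-7, -20) = 199.29 deg
z = 9

r = 21.1896, theta = 199.29 deg, z = 9


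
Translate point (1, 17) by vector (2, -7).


Translation: (x+dx, y+dy) = (1+2, 17+-7) = (3, 10)

(3, 10)


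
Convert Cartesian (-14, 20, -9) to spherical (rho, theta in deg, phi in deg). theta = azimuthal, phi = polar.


rho = sqrt((-14)^2 + 20^2 + (-9)^2) = 26.0192
theta = atan2(20, -14) = 124.992 deg
phi = acos(-9/26.0192) = 110.2366 deg

rho = 26.0192, theta = 124.992 deg, phi = 110.2366 deg


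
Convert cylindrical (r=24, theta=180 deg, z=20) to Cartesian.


x = 24 * cos(180) = -24
y = 24 * sin(180) = 0
z = 20

(-24, 0, 20)


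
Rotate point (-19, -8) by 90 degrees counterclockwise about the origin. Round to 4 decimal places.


x' = -19*cos(90) - -8*sin(90) = 8
y' = -19*sin(90) + -8*cos(90) = -19

(8, -19)


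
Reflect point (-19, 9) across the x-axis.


Reflection across x-axis: (x, y) -> (x, -y)
(-19, 9) -> (-19, -9)

(-19, -9)


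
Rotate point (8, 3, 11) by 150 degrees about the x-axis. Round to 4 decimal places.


x' = 8
y' = 3*cos(150) - 11*sin(150) = -8.0981
z' = 3*sin(150) + 11*cos(150) = -8.0263

(8, -8.0981, -8.0263)


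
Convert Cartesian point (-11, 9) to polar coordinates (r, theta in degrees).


r = sqrt((-11)^2 + 9^2) = 14.2127
theta = atan2(9, -11) = 140.7106 degrees

r = 14.2127, theta = 140.7106 degrees


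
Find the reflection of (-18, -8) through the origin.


Reflection through origin: (x, y) -> (-x, -y)
(-18, -8) -> (18, 8)

(18, 8)


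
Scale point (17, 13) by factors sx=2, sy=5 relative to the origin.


Scaling: (x*sx, y*sy) = (17*2, 13*5) = (34, 65)

(34, 65)


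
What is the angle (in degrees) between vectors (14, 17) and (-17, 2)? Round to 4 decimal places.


dot = 14*-17 + 17*2 = -204
|u| = 22.0227, |v| = 17.1172
cos(angle) = -0.5412
angle = 122.7626 degrees

122.7626 degrees


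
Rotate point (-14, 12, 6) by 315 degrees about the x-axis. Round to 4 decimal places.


x' = -14
y' = 12*cos(315) - 6*sin(315) = 12.7279
z' = 12*sin(315) + 6*cos(315) = -4.2426

(-14, 12.7279, -4.2426)


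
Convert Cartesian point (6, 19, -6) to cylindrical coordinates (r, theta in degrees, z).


r = sqrt(6^2 + 19^2) = 19.9249
theta = atan2(19, 6) = 72.4744 deg
z = -6

r = 19.9249, theta = 72.4744 deg, z = -6


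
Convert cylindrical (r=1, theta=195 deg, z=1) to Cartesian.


x = 1 * cos(195) = -0.9659
y = 1 * sin(195) = -0.2588
z = 1

(-0.9659, -0.2588, 1)


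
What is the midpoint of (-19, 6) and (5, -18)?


Midpoint = ((-19+5)/2, (6+-18)/2) = (-7, -6)

(-7, -6)


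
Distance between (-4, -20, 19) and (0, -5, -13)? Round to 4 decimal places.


d = sqrt((0--4)^2 + (-5--20)^2 + (-13-19)^2) = 35.5668

35.5668


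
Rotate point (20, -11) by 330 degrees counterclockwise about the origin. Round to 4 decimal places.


x' = 20*cos(330) - -11*sin(330) = 11.8205
y' = 20*sin(330) + -11*cos(330) = -19.5263

(11.8205, -19.5263)


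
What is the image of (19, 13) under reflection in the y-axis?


Reflection across y-axis: (x, y) -> (-x, y)
(19, 13) -> (-19, 13)

(-19, 13)


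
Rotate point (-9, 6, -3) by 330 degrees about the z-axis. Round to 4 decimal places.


x' = -9*cos(330) - 6*sin(330) = -4.7942
y' = -9*sin(330) + 6*cos(330) = 9.6962
z' = -3

(-4.7942, 9.6962, -3)


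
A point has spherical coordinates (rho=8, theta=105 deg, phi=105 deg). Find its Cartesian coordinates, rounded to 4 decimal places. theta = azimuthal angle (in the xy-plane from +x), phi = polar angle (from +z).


x = 8 * sin(105) * cos(105) = -2
y = 8 * sin(105) * sin(105) = 7.4641
z = 8 * cos(105) = -2.0706

(-2, 7.4641, -2.0706)


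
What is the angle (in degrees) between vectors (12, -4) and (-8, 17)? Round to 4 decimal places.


dot = 12*-8 + -4*17 = -164
|u| = 12.6491, |v| = 18.7883
cos(angle) = -0.6901
angle = 133.6361 degrees

133.6361 degrees


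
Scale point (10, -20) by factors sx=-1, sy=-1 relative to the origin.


Scaling: (x*sx, y*sy) = (10*-1, -20*-1) = (-10, 20)

(-10, 20)


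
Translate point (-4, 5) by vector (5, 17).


Translation: (x+dx, y+dy) = (-4+5, 5+17) = (1, 22)

(1, 22)


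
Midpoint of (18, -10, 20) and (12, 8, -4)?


Midpoint = ((18+12)/2, (-10+8)/2, (20+-4)/2) = (15, -1, 8)

(15, -1, 8)


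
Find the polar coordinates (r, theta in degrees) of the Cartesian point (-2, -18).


r = sqrt((-2)^2 + (-18)^2) = 18.1108
theta = atan2(-18, -2) = 263.6598 degrees

r = 18.1108, theta = 263.6598 degrees


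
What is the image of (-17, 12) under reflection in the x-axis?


Reflection across x-axis: (x, y) -> (x, -y)
(-17, 12) -> (-17, -12)

(-17, -12)


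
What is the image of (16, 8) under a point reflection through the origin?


Reflection through origin: (x, y) -> (-x, -y)
(16, 8) -> (-16, -8)

(-16, -8)


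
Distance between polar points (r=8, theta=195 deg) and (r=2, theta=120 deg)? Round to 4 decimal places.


d = sqrt(r1^2 + r2^2 - 2*r1*r2*cos(t2-t1))
d = sqrt(8^2 + 2^2 - 2*8*2*cos(120-195)) = 7.7277

7.7277


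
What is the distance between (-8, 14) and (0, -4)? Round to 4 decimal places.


d = sqrt((0--8)^2 + (-4-14)^2) = 19.6977

19.6977


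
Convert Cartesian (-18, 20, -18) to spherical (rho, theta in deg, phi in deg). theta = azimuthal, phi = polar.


rho = sqrt((-18)^2 + 20^2 + (-18)^2) = 32.3728
theta = atan2(20, -18) = 131.9872 deg
phi = acos(-18/32.3728) = 123.7811 deg

rho = 32.3728, theta = 131.9872 deg, phi = 123.7811 deg


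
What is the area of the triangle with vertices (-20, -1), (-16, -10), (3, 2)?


Area = |x1(y2-y3) + x2(y3-y1) + x3(y1-y2)| / 2
= |-20*(-10-2) + -16*(2--1) + 3*(-1--10)| / 2
= 109.5

109.5


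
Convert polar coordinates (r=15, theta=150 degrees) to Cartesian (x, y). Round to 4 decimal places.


x = 15 * cos(150) = -12.9904
y = 15 * sin(150) = 7.5

(-12.9904, 7.5)


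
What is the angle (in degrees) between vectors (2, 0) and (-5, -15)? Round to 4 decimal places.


dot = 2*-5 + 0*-15 = -10
|u| = 2, |v| = 15.8114
cos(angle) = -0.3162
angle = 108.4349 degrees

108.4349 degrees


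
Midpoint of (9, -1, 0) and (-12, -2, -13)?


Midpoint = ((9+-12)/2, (-1+-2)/2, (0+-13)/2) = (-1.5, -1.5, -6.5)

(-1.5, -1.5, -6.5)


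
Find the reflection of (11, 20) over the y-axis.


Reflection across y-axis: (x, y) -> (-x, y)
(11, 20) -> (-11, 20)

(-11, 20)


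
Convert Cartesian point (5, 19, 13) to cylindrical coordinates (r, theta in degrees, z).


r = sqrt(5^2 + 19^2) = 19.6469
theta = atan2(19, 5) = 75.2564 deg
z = 13

r = 19.6469, theta = 75.2564 deg, z = 13


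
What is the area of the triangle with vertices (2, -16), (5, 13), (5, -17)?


Area = |x1(y2-y3) + x2(y3-y1) + x3(y1-y2)| / 2
= |2*(13--17) + 5*(-17--16) + 5*(-16-13)| / 2
= 45

45


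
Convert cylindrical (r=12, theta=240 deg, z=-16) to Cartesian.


x = 12 * cos(240) = -6
y = 12 * sin(240) = -10.3923
z = -16

(-6, -10.3923, -16)


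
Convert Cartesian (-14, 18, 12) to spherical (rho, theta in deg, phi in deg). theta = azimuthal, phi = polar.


rho = sqrt((-14)^2 + 18^2 + 12^2) = 25.7682
theta = atan2(18, -14) = 127.875 deg
phi = acos(12/25.7682) = 62.2451 deg

rho = 25.7682, theta = 127.875 deg, phi = 62.2451 deg


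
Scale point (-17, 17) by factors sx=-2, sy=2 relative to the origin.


Scaling: (x*sx, y*sy) = (-17*-2, 17*2) = (34, 34)

(34, 34)


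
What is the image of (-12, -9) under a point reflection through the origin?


Reflection through origin: (x, y) -> (-x, -y)
(-12, -9) -> (12, 9)

(12, 9)


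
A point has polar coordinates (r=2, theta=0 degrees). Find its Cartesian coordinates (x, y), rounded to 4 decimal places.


x = 2 * cos(0) = 2
y = 2 * sin(0) = 0

(2, 0)


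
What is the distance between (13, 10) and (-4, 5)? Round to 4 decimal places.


d = sqrt((-4-13)^2 + (5-10)^2) = 17.72

17.72


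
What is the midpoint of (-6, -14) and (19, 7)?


Midpoint = ((-6+19)/2, (-14+7)/2) = (6.5, -3.5)

(6.5, -3.5)


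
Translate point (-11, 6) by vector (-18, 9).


Translation: (x+dx, y+dy) = (-11+-18, 6+9) = (-29, 15)

(-29, 15)


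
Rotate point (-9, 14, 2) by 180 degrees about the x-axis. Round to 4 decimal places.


x' = -9
y' = 14*cos(180) - 2*sin(180) = -14
z' = 14*sin(180) + 2*cos(180) = -2

(-9, -14, -2)


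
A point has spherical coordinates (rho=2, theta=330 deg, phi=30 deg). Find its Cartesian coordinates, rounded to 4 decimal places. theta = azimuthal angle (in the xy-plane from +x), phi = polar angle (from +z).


x = 2 * sin(30) * cos(330) = 0.866
y = 2 * sin(30) * sin(330) = -0.5
z = 2 * cos(30) = 1.7321

(0.866, -0.5, 1.7321)


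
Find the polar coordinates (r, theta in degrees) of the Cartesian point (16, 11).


r = sqrt(16^2 + 11^2) = 19.4165
theta = atan2(11, 16) = 34.5085 degrees

r = 19.4165, theta = 34.5085 degrees


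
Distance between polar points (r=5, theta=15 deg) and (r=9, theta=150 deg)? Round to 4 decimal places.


d = sqrt(r1^2 + r2^2 - 2*r1*r2*cos(t2-t1))
d = sqrt(5^2 + 9^2 - 2*5*9*cos(150-15)) = 13.0246

13.0246


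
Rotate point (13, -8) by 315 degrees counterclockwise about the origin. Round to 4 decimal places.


x' = 13*cos(315) - -8*sin(315) = 3.5355
y' = 13*sin(315) + -8*cos(315) = -14.8492

(3.5355, -14.8492)


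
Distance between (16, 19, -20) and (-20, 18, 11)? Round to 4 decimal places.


d = sqrt((-20-16)^2 + (18-19)^2 + (11--20)^2) = 47.5184

47.5184


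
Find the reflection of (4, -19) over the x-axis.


Reflection across x-axis: (x, y) -> (x, -y)
(4, -19) -> (4, 19)

(4, 19)


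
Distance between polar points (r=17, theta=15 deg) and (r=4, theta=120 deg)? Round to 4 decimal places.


d = sqrt(r1^2 + r2^2 - 2*r1*r2*cos(t2-t1))
d = sqrt(17^2 + 4^2 - 2*17*4*cos(120-15)) = 18.4445

18.4445


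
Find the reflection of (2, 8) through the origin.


Reflection through origin: (x, y) -> (-x, -y)
(2, 8) -> (-2, -8)

(-2, -8)


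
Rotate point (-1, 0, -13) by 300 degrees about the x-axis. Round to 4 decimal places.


x' = -1
y' = 0*cos(300) - -13*sin(300) = -11.2583
z' = 0*sin(300) + -13*cos(300) = -6.5

(-1, -11.2583, -6.5)


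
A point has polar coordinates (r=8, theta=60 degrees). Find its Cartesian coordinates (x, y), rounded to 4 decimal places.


x = 8 * cos(60) = 4
y = 8 * sin(60) = 6.9282

(4, 6.9282)


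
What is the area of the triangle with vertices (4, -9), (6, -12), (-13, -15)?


Area = |x1(y2-y3) + x2(y3-y1) + x3(y1-y2)| / 2
= |4*(-12--15) + 6*(-15--9) + -13*(-9--12)| / 2
= 31.5

31.5


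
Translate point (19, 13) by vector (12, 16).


Translation: (x+dx, y+dy) = (19+12, 13+16) = (31, 29)

(31, 29)


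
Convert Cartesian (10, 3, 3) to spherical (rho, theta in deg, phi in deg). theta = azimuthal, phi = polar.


rho = sqrt(10^2 + 3^2 + 3^2) = 10.8628
theta = atan2(3, 10) = 16.6992 deg
phi = acos(3/10.8628) = 73.9681 deg

rho = 10.8628, theta = 16.6992 deg, phi = 73.9681 deg
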